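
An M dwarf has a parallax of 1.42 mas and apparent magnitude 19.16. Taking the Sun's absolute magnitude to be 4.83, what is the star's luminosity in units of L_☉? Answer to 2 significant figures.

L/L_☉ ≈ 9.2×10^-3

d = 1/p = 1000/1.42 mas = 704.2 pc
M = m − 5 log₁₀ d + 5 = 19.16 − 5·2.8477 + 5 = 9.921
M − M_☉ = 9.921 − 4.83 = 5.091
L/L_☉ = 10^(−0.4 × 5.091) = 9.192×10^-3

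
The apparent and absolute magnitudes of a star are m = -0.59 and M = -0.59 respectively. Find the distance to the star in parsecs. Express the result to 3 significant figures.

d ≈ 10.0 pc

μ = m − M = 0.000
m − M = 5 log₁₀ d − 5
log₁₀ d = (m − M)/5 + 1 = 1.0000
d = 10^1.0000 = 10.00 pc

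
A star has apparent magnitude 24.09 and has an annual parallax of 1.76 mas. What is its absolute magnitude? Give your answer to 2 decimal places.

p = 1.76 mas = 1.76×10^-3″ → d = 1/p = 568.2 pc
5 log₁₀(d/10 pc) = 5 log₁₀(568.2) − 5 = 8.772
M = m − 5 log₁₀(d/10) = 24.09 − 8.772 = 15.318

M ≈ 15.32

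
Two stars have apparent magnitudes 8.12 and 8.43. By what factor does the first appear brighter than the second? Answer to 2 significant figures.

Δm = 8.12 − (8.43) = -0.31
Flux ratio = 10^(−0.4 Δm) = 10^(−0.4 × -0.31) = 10^0.124 = 1.330

1.3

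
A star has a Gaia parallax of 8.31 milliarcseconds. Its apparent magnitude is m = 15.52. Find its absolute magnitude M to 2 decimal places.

M ≈ 10.12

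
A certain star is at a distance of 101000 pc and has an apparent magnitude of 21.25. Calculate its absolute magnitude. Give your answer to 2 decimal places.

M ≈ 1.23

5 log₁₀(d/10 pc) = 5 log₁₀(101000) − 5 = 20.022
M = m − 5 log₁₀(d/10) = 21.25 − 20.022 = 1.228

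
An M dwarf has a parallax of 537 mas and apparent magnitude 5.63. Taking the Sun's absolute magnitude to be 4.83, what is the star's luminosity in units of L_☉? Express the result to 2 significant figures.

d = 1/p = 1000/537 mas = 1.862 pc
M = m − 5 log₁₀ d + 5 = 5.63 − 5·0.2700 + 5 = 9.280
M − M_☉ = 9.280 − 4.83 = 4.450
L/L_☉ = 10^(−0.4 × 4.450) = 0.01660

L/L_☉ ≈ 0.017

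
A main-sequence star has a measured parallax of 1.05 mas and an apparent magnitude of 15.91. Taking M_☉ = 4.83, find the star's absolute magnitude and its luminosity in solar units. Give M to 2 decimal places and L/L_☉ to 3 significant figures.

d = 1/p = 1000/1.05 mas = 952.4 pc
M = m − 5 log₁₀ d + 5 = 15.91 − 5·2.9788 + 5 = 6.016
M − M_☉ = 6.016 − 4.83 = 1.186
L/L_☉ = 10^(−0.4 × 1.186) = 0.3354

M ≈ 6.02; L/L_☉ ≈ 0.335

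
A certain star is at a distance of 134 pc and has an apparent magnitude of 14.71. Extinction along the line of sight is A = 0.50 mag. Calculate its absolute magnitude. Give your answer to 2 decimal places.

M ≈ 8.57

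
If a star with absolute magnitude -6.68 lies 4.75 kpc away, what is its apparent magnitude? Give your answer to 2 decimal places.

d = 4.75 kpc = 4750 pc
m = M + 5 log₁₀ d − 5 = -6.68 + 5·3.6767 − 5 = 6.703

m ≈ 6.70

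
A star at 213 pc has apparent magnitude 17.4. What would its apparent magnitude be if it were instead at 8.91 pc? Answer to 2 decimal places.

Flux ∝ 1/d², so Δm = 5 log₁₀(d₂/d₁) = 5 log₁₀(8.91/213) = -6.893
m₂ = m₁ + Δm = 17.4 + (-6.893) = 10.507

m ≈ 10.51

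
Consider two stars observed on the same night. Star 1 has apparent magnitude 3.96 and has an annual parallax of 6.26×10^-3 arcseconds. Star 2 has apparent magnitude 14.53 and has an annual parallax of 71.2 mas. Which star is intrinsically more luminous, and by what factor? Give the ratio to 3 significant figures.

Star 1: d = 1/p = 1/6.26×10^-3″ = 159.7 pc
Star 1: M = m − 5 log₁₀ d + 5 = 3.96 − 5·2.2034 + 5 = -2.057
Star 2: p = 71.2 mas = 0.0712″ → d = 1/p = 14.04 pc
Star 2: M = m − 5 log₁₀ d + 5 = 14.53 − 5·1.1475 + 5 = 13.792
ΔM = M_1 − M_2 = -2.057 − (13.792) = -15.850; smaller M is more luminous → Star 1.
L ratio = 10^(0.4 |ΔM|) = 10^6.340 = 2.187×10^6

Star 1 is more luminous, by a factor of 2.19×10^6.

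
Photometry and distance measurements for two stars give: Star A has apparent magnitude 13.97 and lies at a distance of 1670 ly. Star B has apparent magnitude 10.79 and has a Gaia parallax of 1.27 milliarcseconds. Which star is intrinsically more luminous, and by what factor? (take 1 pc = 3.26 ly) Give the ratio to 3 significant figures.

Star A: d = 1670 ly / 3.26 = 512.3 pc
Star A: M = m − 5 log₁₀ d + 5 = 13.97 − 5·2.7095 + 5 = 5.423
Star B: p = 1.27 mas = 1.27×10^-3″ → d = 1/p = 787.4 pc
Star B: M = m − 5 log₁₀ d + 5 = 10.79 − 5·2.8962 + 5 = 1.309
ΔM = M_A − M_B = 5.423 − (1.309) = 4.113; smaller M is more luminous → Star B.
L ratio = 10^(0.4 |ΔM|) = 10^1.645 = 44.20

Star B is more luminous, by a factor of 44.2.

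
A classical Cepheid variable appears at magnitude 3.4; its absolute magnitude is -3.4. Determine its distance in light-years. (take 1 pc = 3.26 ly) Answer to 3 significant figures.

μ = m − M = 6.800
m − M = 5 log₁₀ d − 5
log₁₀ d = (m − M)/5 + 1 = 2.3600
d = 10^2.3600 = 229.1 pc
= 746.8 ly

d ≈ 747 ly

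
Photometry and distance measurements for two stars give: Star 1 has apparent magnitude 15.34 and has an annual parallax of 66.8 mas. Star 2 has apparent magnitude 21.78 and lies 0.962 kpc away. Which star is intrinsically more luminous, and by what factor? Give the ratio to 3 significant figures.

Star 2 is more luminous, by a factor of 11.0.

Star 1: p = 66.8 mas = 0.0668″ → d = 1/p = 14.97 pc
Star 1: M = m − 5 log₁₀ d + 5 = 15.34 − 5·1.1752 + 5 = 14.464
Star 2: d = 0.962 kpc = 962.0 pc
Star 2: M = m − 5 log₁₀ d + 5 = 21.78 − 5·2.9832 + 5 = 11.864
ΔM = M_1 − M_2 = 14.464 − (11.864) = 2.600; smaller M is more luminous → Star 2.
L ratio = 10^(0.4 |ΔM|) = 10^1.040 = 10.96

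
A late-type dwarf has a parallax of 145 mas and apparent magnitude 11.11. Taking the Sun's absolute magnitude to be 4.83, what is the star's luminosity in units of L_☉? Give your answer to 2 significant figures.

L/L_☉ ≈ 1.5×10^-3

d = 1/p = 1000/145 mas = 6.897 pc
M = m − 5 log₁₀ d + 5 = 11.11 − 5·0.8386 + 5 = 11.917
M − M_☉ = 11.917 − 4.83 = 7.087
L/L_☉ = 10^(−0.4 × 7.087) = 1.463×10^-3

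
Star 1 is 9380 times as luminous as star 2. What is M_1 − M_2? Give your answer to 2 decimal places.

M_1 − M_2 ≈ -9.93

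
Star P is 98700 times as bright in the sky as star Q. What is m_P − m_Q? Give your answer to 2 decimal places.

Pogson: Δm = −2.5 log₁₀(ratio) = −2.5 log₁₀(98700) = −2.5 × 4.9943 = -12.486
Star P is brighter, so it has the smaller magnitude: the difference is negative.

m_P − m_Q ≈ -12.49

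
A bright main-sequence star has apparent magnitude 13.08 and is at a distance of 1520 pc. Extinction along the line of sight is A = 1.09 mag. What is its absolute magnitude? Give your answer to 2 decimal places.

5 log₁₀(d/10 pc) = 5 log₁₀(1520) − 5 = 10.909
M = m − 5 log₁₀(d/10) − A = 13.08 − 10.909 − 1.09 = 1.081

M ≈ 1.08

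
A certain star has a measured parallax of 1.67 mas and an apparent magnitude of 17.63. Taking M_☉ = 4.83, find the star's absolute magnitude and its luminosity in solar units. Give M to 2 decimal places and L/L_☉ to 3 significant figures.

M ≈ 8.74; L/L_☉ ≈ 0.0272

d = 1/p = 1000/1.67 mas = 598.8 pc
M = m − 5 log₁₀ d + 5 = 17.63 − 5·2.7773 + 5 = 8.744
M − M_☉ = 8.744 − 4.83 = 3.914
L/L_☉ = 10^(−0.4 × 3.914) = 0.02720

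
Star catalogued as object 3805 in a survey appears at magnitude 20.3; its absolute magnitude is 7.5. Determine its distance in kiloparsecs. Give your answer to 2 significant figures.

Distance modulus: m − M = 20.3 − (7.5) = 12.800
m − M = 5 log₁₀ d − 5
log₁₀ d = (m − M)/5 + 1 = 3.5600
d = 10^3.5600 = 3631 pc
= 3.631 kpc

d ≈ 3.6 kpc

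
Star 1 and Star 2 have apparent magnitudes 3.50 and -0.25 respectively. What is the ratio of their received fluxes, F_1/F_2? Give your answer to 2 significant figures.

Δm = 3.50 − (-0.25) = 3.75
Flux ratio = 10^(−0.4 Δm) = 10^(−0.4 × 3.75) = 10^-1.500 = 0.03162

F_1/F_2 ≈ 0.032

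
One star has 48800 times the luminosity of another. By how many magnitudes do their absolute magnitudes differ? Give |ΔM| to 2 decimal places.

|ΔM| ≈ 11.72

Pogson: ΔM = −2.5 log₁₀(ratio) = −2.5 log₁₀(48800) = −2.5 × 4.6884 = -11.721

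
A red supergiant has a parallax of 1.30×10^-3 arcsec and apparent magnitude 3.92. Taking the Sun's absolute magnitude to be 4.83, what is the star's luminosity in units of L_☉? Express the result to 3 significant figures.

L/L_☉ ≈ 13700

d = 1/p = 1/1.30×10^-3″ = 769.2 pc
M = m − 5 log₁₀ d + 5 = 3.92 − 5·2.8861 + 5 = -5.510
M − M_☉ = -5.510 − 4.83 = -10.340
L/L_☉ = 10^(−0.4 × -10.340) = 13680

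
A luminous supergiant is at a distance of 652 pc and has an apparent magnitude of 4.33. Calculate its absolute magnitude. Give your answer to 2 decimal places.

5 log₁₀(d/10 pc) = 5 log₁₀(652.0) − 5 = 9.071
M = m − 5 log₁₀(d/10) = 4.33 − 9.071 = -4.741

M ≈ -4.74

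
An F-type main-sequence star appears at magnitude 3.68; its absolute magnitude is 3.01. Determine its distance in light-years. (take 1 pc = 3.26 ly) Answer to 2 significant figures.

d ≈ 44 ly

Distance modulus: m − M = 3.68 − (3.01) = 0.670
m − M = 5 log₁₀ d − 5
log₁₀ d = (m − M)/5 + 1 = 1.1340
d = 10^1.1340 = 13.61 pc
= 44.38 ly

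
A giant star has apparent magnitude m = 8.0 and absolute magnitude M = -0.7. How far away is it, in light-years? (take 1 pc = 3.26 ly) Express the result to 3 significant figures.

Distance modulus: m − M = 8.0 − (-0.7) = 8.700
m − M = 5 log₁₀ d − 5
log₁₀ d = (m − M)/5 + 1 = 2.7400
d = 10^2.7400 = 549.5 pc
= 1792 ly

d ≈ 1790 ly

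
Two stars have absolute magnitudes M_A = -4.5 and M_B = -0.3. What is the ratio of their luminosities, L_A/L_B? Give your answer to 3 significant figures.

L_A/L_B ≈ 47.9

ΔM = M_A − M_B = -4.2
L_A/L_B = 10^(−0.4 ΔM) = 10^1.680 = 47.86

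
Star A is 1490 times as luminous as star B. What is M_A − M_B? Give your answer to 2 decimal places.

M_A − M_B ≈ -7.93

Pogson: ΔM = −2.5 log₁₀(ratio) = −2.5 log₁₀(1490) = −2.5 × 3.1732 = -7.933
Star A is brighter, so it has the smaller magnitude: the difference is negative.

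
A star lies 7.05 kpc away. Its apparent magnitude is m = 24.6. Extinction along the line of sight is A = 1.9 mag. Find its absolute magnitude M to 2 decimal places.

d = 7.05 kpc = 7050 pc
5 log₁₀(d/10 pc) = 5 log₁₀(7050) − 5 = 14.241
M = m − 5 log₁₀(d/10) − A = 24.6 − 14.241 − 1.9 = 8.459

M ≈ 8.46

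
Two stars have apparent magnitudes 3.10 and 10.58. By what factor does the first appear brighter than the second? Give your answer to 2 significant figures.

980

Magnitude difference = -7.48
Flux ratio = 10^(−0.4 Δm) = 10^(−0.4 × -7.48) = 10^2.992 = 981.7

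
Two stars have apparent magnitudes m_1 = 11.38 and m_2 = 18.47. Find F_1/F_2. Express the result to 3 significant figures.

Magnitude difference = -7.09
Flux ratio = 10^(−0.4 Δm) = 10^(−0.4 × -7.09) = 10^2.836 = 685.5

F_1/F_2 ≈ 685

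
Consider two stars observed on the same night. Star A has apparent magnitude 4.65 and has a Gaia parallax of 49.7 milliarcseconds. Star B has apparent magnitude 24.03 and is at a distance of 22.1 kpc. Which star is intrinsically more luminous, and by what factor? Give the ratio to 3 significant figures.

Star A is more luminous, by a factor of 46.8.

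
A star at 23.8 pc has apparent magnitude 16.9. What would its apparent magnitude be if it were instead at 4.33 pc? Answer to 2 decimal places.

Flux ∝ 1/d², so Δm = 5 log₁₀(d₂/d₁) = 5 log₁₀(4.33/23.8) = -3.700
m₂ = m₁ + Δm = 16.9 + (-3.700) = 13.200

m ≈ 13.20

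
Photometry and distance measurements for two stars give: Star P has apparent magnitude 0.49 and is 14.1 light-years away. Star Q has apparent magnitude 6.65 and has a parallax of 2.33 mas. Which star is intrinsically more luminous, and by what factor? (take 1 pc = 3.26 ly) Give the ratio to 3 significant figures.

Star Q is more luminous, by a factor of 33.8.

Star P: d = 14.1 ly / 3.26 = 4.325 pc
Star P: M = m − 5 log₁₀ d + 5 = 0.49 − 5·0.6360 + 5 = 2.310
Star Q: p = 2.33 mas = 2.33×10^-3″ → d = 1/p = 429.2 pc
Star Q: M = m − 5 log₁₀ d + 5 = 6.65 − 5·2.6326 + 5 = -1.513
ΔM = M_P − M_Q = 2.310 − (-1.513) = 3.823; smaller M is more luminous → Star Q.
L ratio = 10^(0.4 |ΔM|) = 10^1.529 = 33.83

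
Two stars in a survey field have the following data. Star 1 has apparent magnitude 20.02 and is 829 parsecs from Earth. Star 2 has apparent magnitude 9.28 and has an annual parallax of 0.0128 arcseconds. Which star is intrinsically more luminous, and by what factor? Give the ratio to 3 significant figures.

Star 2 is more luminous, by a factor of 176.

Star 1: M = m − 5 log₁₀ d + 5 = 20.02 − 5·2.9186 + 5 = 10.427
Star 2: d = 1/p = 1/0.0128″ = 78.12 pc
Star 2: M = m − 5 log₁₀ d + 5 = 9.28 − 5·1.8928 + 5 = 4.816
ΔM = M_1 − M_2 = 10.427 − (4.816) = 5.611; smaller M is more luminous → Star 2.
L ratio = 10^(0.4 |ΔM|) = 10^2.244 = 175.6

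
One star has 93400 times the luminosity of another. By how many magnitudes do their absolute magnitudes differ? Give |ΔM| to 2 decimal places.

Pogson: ΔM = −2.5 log₁₀(ratio) = −2.5 log₁₀(93400) = −2.5 × 4.9703 = -12.426

|ΔM| ≈ 12.43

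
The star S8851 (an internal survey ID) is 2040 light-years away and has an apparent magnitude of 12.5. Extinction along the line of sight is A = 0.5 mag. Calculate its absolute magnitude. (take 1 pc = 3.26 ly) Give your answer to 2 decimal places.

d = 2040 ly / 3.26 = 625.8 pc
5 log₁₀(d/10 pc) = 5 log₁₀(625.8) − 5 = 8.982
M = m − 5 log₁₀(d/10) − A = 12.5 − 8.982 − 0.5 = 3.018

M ≈ 3.02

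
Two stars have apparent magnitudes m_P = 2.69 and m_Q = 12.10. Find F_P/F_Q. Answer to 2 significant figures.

F_P/F_Q ≈ 5800

Magnitude difference = -9.41
Flux ratio = 10^(−0.4 Δm) = 10^(−0.4 × -9.41) = 10^3.764 = 5808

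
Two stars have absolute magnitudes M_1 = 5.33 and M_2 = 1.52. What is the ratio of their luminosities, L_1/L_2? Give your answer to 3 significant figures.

L_1/L_2 ≈ 0.0299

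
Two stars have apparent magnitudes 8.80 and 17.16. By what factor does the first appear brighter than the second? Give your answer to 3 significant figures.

2210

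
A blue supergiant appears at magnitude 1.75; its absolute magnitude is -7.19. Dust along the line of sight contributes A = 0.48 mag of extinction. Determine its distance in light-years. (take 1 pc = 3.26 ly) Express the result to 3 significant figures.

m − M = 5 log₁₀(d/10 pc) + A  ⇒  1.75 − (-7.19) − 0.48 = 5 log₁₀(d/10)
8.460 = 5 log₁₀(d/10)
log₁₀ d = (m − M − A)/5 + 1 = 2.6920
d = 10^2.6920 = 492.0 pc
= 1604 ly

d ≈ 1600 ly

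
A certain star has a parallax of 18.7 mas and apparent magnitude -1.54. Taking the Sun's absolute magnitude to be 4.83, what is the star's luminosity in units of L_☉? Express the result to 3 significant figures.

L/L_☉ ≈ 10100

d = 1/p = 1000/18.7 mas = 53.48 pc
M = m − 5 log₁₀ d + 5 = -1.54 − 5·1.7282 + 5 = -5.181
M − M_☉ = -5.181 − 4.83 = -10.011
L/L_☉ = 10^(−0.4 × -10.011) = 10100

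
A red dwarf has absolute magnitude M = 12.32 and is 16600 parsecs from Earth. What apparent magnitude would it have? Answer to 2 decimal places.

m = M + 5 log₁₀ d − 5 = 12.32 + 5·4.2201 − 5 = 28.421

m ≈ 28.42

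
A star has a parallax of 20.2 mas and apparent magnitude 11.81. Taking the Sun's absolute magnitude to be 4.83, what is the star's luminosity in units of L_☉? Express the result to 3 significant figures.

L/L_☉ ≈ 0.0396

d = 1/p = 1000/20.2 mas = 49.50 pc
M = m − 5 log₁₀ d + 5 = 11.81 − 5·1.6946 + 5 = 8.337
M − M_☉ = 8.337 − 4.83 = 3.507
L/L_☉ = 10^(−0.4 × 3.507) = 0.03956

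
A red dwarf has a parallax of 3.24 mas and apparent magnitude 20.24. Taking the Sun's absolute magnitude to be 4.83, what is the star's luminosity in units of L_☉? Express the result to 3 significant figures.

L/L_☉ ≈ 6.53×10^-4

d = 1/p = 1000/3.24 mas = 308.6 pc
M = m − 5 log₁₀ d + 5 = 20.24 − 5·2.4895 + 5 = 12.793
M − M_☉ = 12.793 − 4.83 = 7.963
L/L_☉ = 10^(−0.4 × 7.963) = 6.530×10^-4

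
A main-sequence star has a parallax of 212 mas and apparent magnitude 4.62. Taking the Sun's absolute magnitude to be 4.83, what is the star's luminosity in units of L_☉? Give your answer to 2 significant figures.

d = 1/p = 1000/212 mas = 4.717 pc
M = m − 5 log₁₀ d + 5 = 4.62 − 5·0.6737 + 5 = 6.252
M − M_☉ = 6.252 − 4.83 = 1.422
L/L_☉ = 10^(−0.4 × 1.422) = 0.2700

L/L_☉ ≈ 0.27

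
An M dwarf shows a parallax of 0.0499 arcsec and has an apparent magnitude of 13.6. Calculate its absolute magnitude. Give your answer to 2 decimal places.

M ≈ 12.09

d = 1/p = 1/0.0499″ = 20.04 pc
5 log₁₀(d/10 pc) = 5 log₁₀(20.04) − 5 = 1.509
M = m − 5 log₁₀(d/10) = 13.6 − 1.509 = 12.091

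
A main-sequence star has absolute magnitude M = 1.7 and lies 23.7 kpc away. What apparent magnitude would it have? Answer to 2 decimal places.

m ≈ 18.57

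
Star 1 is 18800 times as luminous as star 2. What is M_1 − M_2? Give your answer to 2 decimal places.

M_1 − M_2 ≈ -10.69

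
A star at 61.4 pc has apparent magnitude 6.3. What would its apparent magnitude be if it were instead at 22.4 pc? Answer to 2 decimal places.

m ≈ 4.11

Flux ∝ 1/d², so Δm = 5 log₁₀(d₂/d₁) = 5 log₁₀(22.4/61.4) = -2.190
m₂ = m₁ + Δm = 6.3 + (-2.190) = 4.110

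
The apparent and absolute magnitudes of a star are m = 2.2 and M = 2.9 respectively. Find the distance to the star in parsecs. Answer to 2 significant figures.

d ≈ 7.2 pc

Distance modulus: m − M = 2.2 − (2.9) = -0.700
m − M = 5 log₁₀ d − 5
log₁₀ d = (m − M)/5 + 1 = 0.8600
d = 10^0.8600 = 7.244 pc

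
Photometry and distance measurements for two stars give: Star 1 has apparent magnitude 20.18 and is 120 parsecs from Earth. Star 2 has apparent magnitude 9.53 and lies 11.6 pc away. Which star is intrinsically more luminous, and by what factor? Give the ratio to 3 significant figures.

Star 2 is more luminous, by a factor of 170.

Star 1: M = m − 5 log₁₀ d + 5 = 20.18 − 5·2.0792 + 5 = 14.784
Star 2: M = m − 5 log₁₀ d + 5 = 9.53 − 5·1.0645 + 5 = 9.208
ΔM = M_1 − M_2 = 14.784 − (9.208) = 5.576; smaller M is more luminous → Star 2.
L ratio = 10^(0.4 |ΔM|) = 10^2.231 = 170.0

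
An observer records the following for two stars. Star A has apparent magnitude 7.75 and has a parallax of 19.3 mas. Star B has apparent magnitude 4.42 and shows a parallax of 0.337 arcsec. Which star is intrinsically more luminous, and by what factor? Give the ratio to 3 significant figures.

Star A is more luminous, by a factor of 14.2.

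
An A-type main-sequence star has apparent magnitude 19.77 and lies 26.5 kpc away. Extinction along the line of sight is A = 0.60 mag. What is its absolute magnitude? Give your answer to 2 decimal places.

M ≈ 2.05

d = 26.5 kpc = 26500 pc
5 log₁₀(d/10 pc) = 5 log₁₀(26500) − 5 = 17.116
M = m − 5 log₁₀(d/10) − A = 19.77 − 17.116 − 0.60 = 2.054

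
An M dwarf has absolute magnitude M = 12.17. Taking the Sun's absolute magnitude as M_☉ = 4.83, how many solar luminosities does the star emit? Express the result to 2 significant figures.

L/L_☉ ≈ 1.2×10^-3

M − M_☉ = 12.17 − 4.83 = 7.340
L/L_☉ = 10^(−0.4 (M − M_☉)) = 10^-2.936 = 1.159×10^-3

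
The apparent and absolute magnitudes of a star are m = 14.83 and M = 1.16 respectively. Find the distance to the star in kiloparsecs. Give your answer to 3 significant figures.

d ≈ 5.42 kpc

Distance modulus: m − M = 14.83 − (1.16) = 13.670
m − M = 5 log₁₀ d − 5
log₁₀ d = (m − M)/5 + 1 = 3.7340
d = 10^3.7340 = 5420 pc
= 5.420 kpc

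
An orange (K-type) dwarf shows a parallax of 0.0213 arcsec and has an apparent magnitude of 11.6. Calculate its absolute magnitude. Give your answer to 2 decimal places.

d = 1/p = 1/0.0213″ = 46.95 pc
5 log₁₀(d/10 pc) = 5 log₁₀(46.95) − 5 = 3.358
M = m − 5 log₁₀(d/10) = 11.6 − 3.358 = 8.242

M ≈ 8.24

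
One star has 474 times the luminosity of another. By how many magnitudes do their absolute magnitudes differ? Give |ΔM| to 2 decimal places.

|ΔM| ≈ 6.69

Pogson: ΔM = −2.5 log₁₀(ratio) = −2.5 log₁₀(474) = −2.5 × 2.6758 = -6.689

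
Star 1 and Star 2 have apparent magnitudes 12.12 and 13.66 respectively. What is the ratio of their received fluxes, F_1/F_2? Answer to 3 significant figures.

F_1/F_2 ≈ 4.13

Magnitude difference = -1.54
Flux ratio = 10^(−0.4 Δm) = 10^(−0.4 × -1.54) = 10^0.616 = 4.130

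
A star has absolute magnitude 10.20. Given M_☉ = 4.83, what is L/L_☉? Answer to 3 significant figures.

L/L_☉ ≈ 7.11×10^-3

M − M_☉ = 10.20 − 4.83 = 5.370
L/L_☉ = 10^(−0.4 (M − M_☉)) = 10^-2.148 = 7.112×10^-3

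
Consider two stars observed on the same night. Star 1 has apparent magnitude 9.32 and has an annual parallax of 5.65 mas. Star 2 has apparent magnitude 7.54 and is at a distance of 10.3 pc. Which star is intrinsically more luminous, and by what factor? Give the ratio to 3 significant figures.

Star 1: p = 5.65 mas = 5.65×10^-3″ → d = 1/p = 177.0 pc
Star 1: M = m − 5 log₁₀ d + 5 = 9.32 − 5·2.2480 + 5 = 3.080
Star 2: M = m − 5 log₁₀ d + 5 = 7.54 − 5·1.0128 + 5 = 7.476
ΔM = M_1 − M_2 = 3.080 − (7.476) = -4.396; smaller M is more luminous → Star 1.
L ratio = 10^(0.4 |ΔM|) = 10^1.758 = 57.31

Star 1 is more luminous, by a factor of 57.3.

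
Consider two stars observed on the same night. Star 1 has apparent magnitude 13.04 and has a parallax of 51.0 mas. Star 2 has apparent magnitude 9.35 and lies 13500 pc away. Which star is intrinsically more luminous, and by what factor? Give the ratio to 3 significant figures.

Star 1: p = 51.0 mas = 0.0510″ → d = 1/p = 19.61 pc
Star 1: M = m − 5 log₁₀ d + 5 = 13.04 − 5·1.2924 + 5 = 11.578
Star 2: M = m − 5 log₁₀ d + 5 = 9.35 − 5·4.1303 + 5 = -6.302
ΔM = M_1 − M_2 = 11.578 − (-6.302) = 17.880; smaller M is more luminous → Star 2.
L ratio = 10^(0.4 |ΔM|) = 10^7.152 = 1.418×10^7

Star 2 is more luminous, by a factor of 1.42×10^7.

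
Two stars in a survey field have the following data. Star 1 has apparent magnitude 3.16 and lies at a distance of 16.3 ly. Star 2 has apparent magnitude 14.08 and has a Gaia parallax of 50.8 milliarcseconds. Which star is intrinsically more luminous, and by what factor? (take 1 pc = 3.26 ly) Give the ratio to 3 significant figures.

Star 1: d = 16.3 ly / 3.26 = 5.000 pc
Star 1: M = m − 5 log₁₀ d + 5 = 3.16 − 5·0.6990 + 5 = 4.665
Star 2: p = 50.8 mas = 0.0508″ → d = 1/p = 19.69 pc
Star 2: M = m − 5 log₁₀ d + 5 = 14.08 − 5·1.2941 + 5 = 12.609
ΔM = M_1 − M_2 = 4.665 − (12.609) = -7.944; smaller M is more luminous → Star 1.
L ratio = 10^(0.4 |ΔM|) = 10^3.178 = 1505

Star 1 is more luminous, by a factor of 1510.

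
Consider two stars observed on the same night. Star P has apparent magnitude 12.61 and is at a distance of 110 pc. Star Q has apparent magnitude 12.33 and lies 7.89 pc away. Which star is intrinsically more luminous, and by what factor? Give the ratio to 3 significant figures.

Star P is more luminous, by a factor of 150.

Star P: M = m − 5 log₁₀ d + 5 = 12.61 − 5·2.0414 + 5 = 7.403
Star Q: M = m − 5 log₁₀ d + 5 = 12.33 − 5·0.8971 + 5 = 12.845
ΔM = M_P − M_Q = 7.403 − (12.845) = -5.442; smaller M is more luminous → Star P.
L ratio = 10^(0.4 |ΔM|) = 10^2.177 = 150.2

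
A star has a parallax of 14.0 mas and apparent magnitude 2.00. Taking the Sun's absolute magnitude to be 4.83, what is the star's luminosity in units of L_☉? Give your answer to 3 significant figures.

d = 1/p = 1000/14.0 mas = 71.43 pc
M = m − 5 log₁₀ d + 5 = 2.00 − 5·1.8539 + 5 = -2.269
M − M_☉ = -2.269 − 4.83 = -7.099
L/L_☉ = 10^(−0.4 × -7.099) = 691.4

L/L_☉ ≈ 691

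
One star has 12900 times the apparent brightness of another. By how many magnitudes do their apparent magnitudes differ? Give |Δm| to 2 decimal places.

|Δm| ≈ 10.28

Pogson: Δm = −2.5 log₁₀(ratio) = −2.5 log₁₀(12900) = −2.5 × 4.1106 = -10.276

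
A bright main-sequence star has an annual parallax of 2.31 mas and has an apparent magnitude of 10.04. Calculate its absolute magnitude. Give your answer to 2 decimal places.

M ≈ 1.86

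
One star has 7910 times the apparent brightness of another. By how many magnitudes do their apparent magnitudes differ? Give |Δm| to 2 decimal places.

|Δm| ≈ 9.75

Pogson: Δm = −2.5 log₁₀(ratio) = −2.5 log₁₀(7910) = −2.5 × 3.8982 = -9.745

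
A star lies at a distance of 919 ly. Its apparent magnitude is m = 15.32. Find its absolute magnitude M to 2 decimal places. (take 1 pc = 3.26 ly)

d = 919 ly / 3.26 = 281.9 pc
5 log₁₀(d/10 pc) = 5 log₁₀(281.9) − 5 = 7.250
M = m − 5 log₁₀(d/10) = 15.32 − 7.250 = 8.070

M ≈ 8.07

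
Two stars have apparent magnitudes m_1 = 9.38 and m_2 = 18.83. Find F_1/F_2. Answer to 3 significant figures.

F_1/F_2 ≈ 6030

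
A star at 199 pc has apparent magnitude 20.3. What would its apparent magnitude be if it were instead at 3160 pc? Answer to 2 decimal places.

m ≈ 26.30

Flux ∝ 1/d², so Δm = 5 log₁₀(d₂/d₁) = 5 log₁₀(3160/199) = 6.004
m₂ = m₁ + Δm = 20.3 + (6.004) = 26.304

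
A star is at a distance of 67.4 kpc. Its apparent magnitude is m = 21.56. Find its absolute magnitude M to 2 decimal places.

M ≈ 2.42

d = 67.4 kpc = 67400 pc
5 log₁₀(d/10 pc) = 5 log₁₀(67400) − 5 = 19.143
M = m − 5 log₁₀(d/10) = 21.56 − 19.143 = 2.417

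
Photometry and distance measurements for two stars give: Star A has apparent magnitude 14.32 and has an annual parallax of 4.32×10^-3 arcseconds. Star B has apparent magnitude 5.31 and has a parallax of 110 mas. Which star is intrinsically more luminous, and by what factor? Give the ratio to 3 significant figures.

Star B is more luminous, by a factor of 6.20.

Star A: d = 1/p = 1/4.32×10^-3″ = 231.5 pc
Star A: M = m − 5 log₁₀ d + 5 = 14.32 − 5·2.3645 + 5 = 7.497
Star B: p = 110 mas = 0.110″ → d = 1/p = 9.091 pc
Star B: M = m − 5 log₁₀ d + 5 = 5.31 − 5·0.9586 + 5 = 5.517
ΔM = M_A − M_B = 7.497 − (5.517) = 1.980; smaller M is more luminous → Star B.
L ratio = 10^(0.4 |ΔM|) = 10^0.792 = 6.197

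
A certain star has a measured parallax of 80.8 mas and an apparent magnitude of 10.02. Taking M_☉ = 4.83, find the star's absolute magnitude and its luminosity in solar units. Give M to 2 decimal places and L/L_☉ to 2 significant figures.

M ≈ 9.56; L/L_☉ ≈ 0.013

d = 1/p = 1000/80.8 mas = 12.38 pc
M = m − 5 log₁₀ d + 5 = 10.02 − 5·1.0926 + 5 = 9.557
M − M_☉ = 9.557 − 4.83 = 4.727
L/L_☉ = 10^(−0.4 × 4.727) = 0.01286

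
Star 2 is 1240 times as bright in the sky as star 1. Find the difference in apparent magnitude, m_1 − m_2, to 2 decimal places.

m_1 − m_2 ≈ 7.73

Pogson: Δm = −2.5 log₁₀(ratio) = −2.5 log₁₀(1240) = −2.5 × 3.0934 = -7.734
Star 2 is brighter so has the smaller magnitude: m_1 − m_2 is positive.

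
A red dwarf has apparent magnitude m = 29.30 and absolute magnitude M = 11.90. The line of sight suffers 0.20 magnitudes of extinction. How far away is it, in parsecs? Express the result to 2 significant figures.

m − M = 5 log₁₀(d/10 pc) + A  ⇒  29.30 − (11.90) − 0.20 = 5 log₁₀(d/10)
17.200 = 5 log₁₀(d/10)
log₁₀ d = (m − M − A)/5 + 1 = 4.4400
d = 10^4.4400 = 27540 pc

d ≈ 28000 pc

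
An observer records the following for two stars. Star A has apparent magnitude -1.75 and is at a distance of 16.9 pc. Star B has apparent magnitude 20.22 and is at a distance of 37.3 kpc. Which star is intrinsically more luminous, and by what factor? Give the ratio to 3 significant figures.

Star A is more luminous, by a factor of 126.

Star A: M = m − 5 log₁₀ d + 5 = -1.75 − 5·1.2279 + 5 = -2.889
Star B: d = 37.3 kpc = 37300 pc
Star B: M = m − 5 log₁₀ d + 5 = 20.22 − 5·4.5717 + 5 = 2.361
ΔM = M_A − M_B = -2.889 − (2.361) = -5.251; smaller M is more luminous → Star A.
L ratio = 10^(0.4 |ΔM|) = 10^2.100 = 126.0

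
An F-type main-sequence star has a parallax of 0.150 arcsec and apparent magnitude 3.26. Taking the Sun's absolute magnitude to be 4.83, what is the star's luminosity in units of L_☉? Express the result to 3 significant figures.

d = 1/p = 1/0.150″ = 6.667 pc
M = m − 5 log₁₀ d + 5 = 3.26 − 5·0.8239 + 5 = 4.140
M − M_☉ = 4.140 − 4.83 = -0.690
L/L_☉ = 10^(−0.4 × -0.690) = 1.887

L/L_☉ ≈ 1.89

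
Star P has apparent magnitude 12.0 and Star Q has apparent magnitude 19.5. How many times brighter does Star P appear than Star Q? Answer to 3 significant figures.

Δm = 12.0 − (19.5) = -7.5
Flux ratio = 10^(−0.4 Δm) = 10^(−0.4 × -7.5) = 10^3.000 = 1000

1000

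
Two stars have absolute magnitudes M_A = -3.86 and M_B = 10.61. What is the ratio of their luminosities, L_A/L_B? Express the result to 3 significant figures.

L_A/L_B ≈ 614000

ΔM = M_A − M_B = -14.47
L_A/L_B = 10^(−0.4 ΔM) = 10^5.788 = 613800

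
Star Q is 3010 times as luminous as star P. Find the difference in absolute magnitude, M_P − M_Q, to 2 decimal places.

Pogson: ΔM = −2.5 log₁₀(ratio) = −2.5 log₁₀(3010) = −2.5 × 3.4786 = -8.696
Star Q is brighter so has the smaller magnitude: M_P − M_Q is positive.

M_P − M_Q ≈ 8.70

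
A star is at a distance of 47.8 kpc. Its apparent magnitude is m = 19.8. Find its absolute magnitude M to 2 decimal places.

d = 47.8 kpc = 47800 pc
5 log₁₀(d/10 pc) = 5 log₁₀(47800) − 5 = 18.397
M = m − 5 log₁₀(d/10) = 19.8 − 18.397 = 1.403

M ≈ 1.40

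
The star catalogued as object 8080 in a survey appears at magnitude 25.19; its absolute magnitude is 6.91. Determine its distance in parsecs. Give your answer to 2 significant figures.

d ≈ 45000 pc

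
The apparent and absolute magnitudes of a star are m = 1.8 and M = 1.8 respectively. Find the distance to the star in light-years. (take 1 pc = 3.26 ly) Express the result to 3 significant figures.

d ≈ 32.6 ly

μ = m − M = 0.000
m − M = 5 log₁₀ d − 5
log₁₀ d = (m − M)/5 + 1 = 1.0000
d = 10^1.0000 = 10.00 pc
= 32.60 ly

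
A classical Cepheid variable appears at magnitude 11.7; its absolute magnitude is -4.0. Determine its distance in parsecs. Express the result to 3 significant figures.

Distance modulus: m − M = 11.7 − (-4.0) = 15.700
m − M = 5 log₁₀ d − 5
log₁₀ d = (m − M)/5 + 1 = 4.1400
d = 10^4.1400 = 13800 pc

d ≈ 13800 pc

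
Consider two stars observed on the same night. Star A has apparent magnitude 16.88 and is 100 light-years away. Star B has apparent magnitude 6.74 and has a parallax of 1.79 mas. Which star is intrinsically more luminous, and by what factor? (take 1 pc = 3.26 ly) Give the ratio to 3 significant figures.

Star A: d = 100 ly / 3.26 = 30.67 pc
Star A: M = m − 5 log₁₀ d + 5 = 16.88 − 5·1.4868 + 5 = 14.446
Star B: p = 1.79 mas = 1.79×10^-3″ → d = 1/p = 558.7 pc
Star B: M = m − 5 log₁₀ d + 5 = 6.74 − 5·2.7471 + 5 = -1.996
ΔM = M_A − M_B = 14.446 − (-1.996) = 16.442; smaller M is more luminous → Star B.
L ratio = 10^(0.4 |ΔM|) = 10^6.577 = 3.773×10^6

Star B is more luminous, by a factor of 3.77×10^6.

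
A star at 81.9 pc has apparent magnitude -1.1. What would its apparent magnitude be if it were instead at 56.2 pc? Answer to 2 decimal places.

Flux ∝ 1/d², so Δm = 5 log₁₀(d₂/d₁) = 5 log₁₀(56.2/81.9) = -0.818
m₂ = m₁ + Δm = -1.1 + (-0.818) = -1.918

m ≈ -1.92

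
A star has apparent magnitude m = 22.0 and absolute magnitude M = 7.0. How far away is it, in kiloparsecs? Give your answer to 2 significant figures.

d ≈ 10 kpc

Distance modulus: m − M = 22.0 − (7.0) = 15.000
m − M = 5 log₁₀ d − 5
log₁₀ d = (m − M)/5 + 1 = 4.0000
d = 10^4.0000 = 10000 pc
= 10.00 kpc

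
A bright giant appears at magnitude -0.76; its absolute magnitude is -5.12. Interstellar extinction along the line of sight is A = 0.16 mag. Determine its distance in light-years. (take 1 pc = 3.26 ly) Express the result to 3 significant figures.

d ≈ 226 ly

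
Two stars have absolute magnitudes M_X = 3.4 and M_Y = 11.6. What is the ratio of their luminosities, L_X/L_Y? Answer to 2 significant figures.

L_X/L_Y ≈ 1900

ΔM = M_X − M_Y = -8.2
L_X/L_Y = 10^(−0.4 ΔM) = 10^3.280 = 1905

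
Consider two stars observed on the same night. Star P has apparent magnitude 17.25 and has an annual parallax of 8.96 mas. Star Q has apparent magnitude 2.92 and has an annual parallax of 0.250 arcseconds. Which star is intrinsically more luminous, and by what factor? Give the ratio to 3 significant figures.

Star P: p = 8.96 mas = 8.96×10^-3″ → d = 1/p = 111.6 pc
Star P: M = m − 5 log₁₀ d + 5 = 17.25 − 5·2.0477 + 5 = 12.012
Star Q: d = 1/p = 1/0.250″ = 4.000 pc
Star Q: M = m − 5 log₁₀ d + 5 = 2.92 − 5·0.6021 + 5 = 4.910
ΔM = M_P − M_Q = 12.012 − (4.910) = 7.102; smaller M is more luminous → Star Q.
L ratio = 10^(0.4 |ΔM|) = 10^2.841 = 693.0

Star Q is more luminous, by a factor of 693.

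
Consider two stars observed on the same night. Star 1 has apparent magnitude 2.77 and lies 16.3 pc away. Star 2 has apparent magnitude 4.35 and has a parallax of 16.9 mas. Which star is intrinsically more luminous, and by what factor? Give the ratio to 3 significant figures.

Star 1: M = m − 5 log₁₀ d + 5 = 2.77 − 5·1.2122 + 5 = 1.709
Star 2: p = 16.9 mas = 0.0169″ → d = 1/p = 59.17 pc
Star 2: M = m − 5 log₁₀ d + 5 = 4.35 − 5·1.7721 + 5 = 0.489
ΔM = M_1 − M_2 = 1.709 − (0.489) = 1.220; smaller M is more luminous → Star 2.
L ratio = 10^(0.4 |ΔM|) = 10^0.488 = 3.075

Star 2 is more luminous, by a factor of 3.08.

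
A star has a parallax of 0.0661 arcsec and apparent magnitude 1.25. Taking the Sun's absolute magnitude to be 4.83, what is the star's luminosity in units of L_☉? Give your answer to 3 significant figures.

L/L_☉ ≈ 61.9

d = 1/p = 1/0.0661″ = 15.13 pc
M = m − 5 log₁₀ d + 5 = 1.25 − 5·1.1798 + 5 = 0.351
M − M_☉ = 0.351 − 4.83 = -4.479
L/L_☉ = 10^(−0.4 × -4.479) = 61.89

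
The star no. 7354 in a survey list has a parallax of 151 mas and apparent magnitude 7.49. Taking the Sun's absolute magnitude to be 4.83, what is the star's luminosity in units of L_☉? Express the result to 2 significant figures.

L/L_☉ ≈ 0.038

d = 1/p = 1000/151 mas = 6.623 pc
M = m − 5 log₁₀ d + 5 = 7.49 − 5·0.8210 + 5 = 8.385
M − M_☉ = 8.385 − 4.83 = 3.555
L/L_☉ = 10^(−0.4 × 3.555) = 0.03785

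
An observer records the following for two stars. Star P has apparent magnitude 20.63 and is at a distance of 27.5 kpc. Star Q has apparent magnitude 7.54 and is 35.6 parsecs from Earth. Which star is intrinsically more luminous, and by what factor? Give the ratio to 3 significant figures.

Star P is more luminous, by a factor of 3.47.

Star P: d = 27.5 kpc = 27500 pc
Star P: M = m − 5 log₁₀ d + 5 = 20.63 − 5·4.4393 + 5 = 3.433
Star Q: M = m − 5 log₁₀ d + 5 = 7.54 − 5·1.5514 + 5 = 4.783
ΔM = M_P − M_Q = 3.433 − (4.783) = -1.349; smaller M is more luminous → Star P.
L ratio = 10^(0.4 |ΔM|) = 10^0.540 = 3.465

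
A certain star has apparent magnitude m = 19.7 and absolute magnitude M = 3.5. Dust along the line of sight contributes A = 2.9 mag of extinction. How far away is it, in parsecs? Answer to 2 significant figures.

d ≈ 4600 pc

m − M = 5 log₁₀(d/10 pc) + A  ⇒  19.7 − (3.5) − 2.9 = 5 log₁₀(d/10)
13.300 = 5 log₁₀(d/10)
log₁₀ d = (m − M − A)/5 + 1 = 3.6600
d = 10^3.6600 = 4571 pc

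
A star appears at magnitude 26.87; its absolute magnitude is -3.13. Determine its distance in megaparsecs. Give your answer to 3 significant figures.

d ≈ 10.0 Mpc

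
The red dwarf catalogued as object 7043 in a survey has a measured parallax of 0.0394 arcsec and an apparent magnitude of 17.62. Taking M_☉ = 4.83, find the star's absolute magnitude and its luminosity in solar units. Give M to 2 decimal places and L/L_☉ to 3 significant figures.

M ≈ 15.60; L/L_☉ ≈ 4.93×10^-5

d = 1/p = 1/0.0394″ = 25.38 pc
M = m − 5 log₁₀ d + 5 = 17.62 − 5·1.4045 + 5 = 15.597
M − M_☉ = 15.597 − 4.83 = 10.767
L/L_☉ = 10^(−0.4 × 10.767) = 4.932×10^-5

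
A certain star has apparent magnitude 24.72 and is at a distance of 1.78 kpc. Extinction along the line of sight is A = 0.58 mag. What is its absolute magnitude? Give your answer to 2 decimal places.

d = 1.78 kpc = 1780 pc
5 log₁₀(d/10 pc) = 5 log₁₀(1780) − 5 = 11.252
M = m − 5 log₁₀(d/10) − A = 24.72 − 11.252 − 0.58 = 12.888

M ≈ 12.89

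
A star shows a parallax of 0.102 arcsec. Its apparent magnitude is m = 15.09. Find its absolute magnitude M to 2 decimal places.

M ≈ 15.13

d = 1/p = 1/0.102″ = 9.804 pc
5 log₁₀(d/10 pc) = 5 log₁₀(9.804) − 5 = -0.043
M = m − 5 log₁₀(d/10) = 15.09 + 0.043 = 15.133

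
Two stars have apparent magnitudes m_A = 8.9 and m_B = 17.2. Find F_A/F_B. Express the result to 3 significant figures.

F_A/F_B ≈ 2090

Magnitude difference = -8.3
Flux ratio = 10^(−0.4 Δm) = 10^(−0.4 × -8.3) = 10^3.320 = 2089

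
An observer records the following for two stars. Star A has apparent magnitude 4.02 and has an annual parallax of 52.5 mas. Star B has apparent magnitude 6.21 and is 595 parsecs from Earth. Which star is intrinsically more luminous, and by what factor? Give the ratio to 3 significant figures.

Star A: p = 52.5 mas = 0.0525″ → d = 1/p = 19.05 pc
Star A: M = m − 5 log₁₀ d + 5 = 4.02 − 5·1.2798 + 5 = 2.621
Star B: M = m − 5 log₁₀ d + 5 = 6.21 − 5·2.7745 + 5 = -2.663
ΔM = M_A − M_B = 2.621 − (-2.663) = 5.283; smaller M is more luminous → Star B.
L ratio = 10^(0.4 |ΔM|) = 10^2.113 = 129.8

Star B is more luminous, by a factor of 130.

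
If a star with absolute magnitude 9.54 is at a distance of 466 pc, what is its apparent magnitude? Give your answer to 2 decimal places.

m = M + 5 log₁₀ d − 5 = 9.54 + 5·2.6684 − 5 = 17.882

m ≈ 17.88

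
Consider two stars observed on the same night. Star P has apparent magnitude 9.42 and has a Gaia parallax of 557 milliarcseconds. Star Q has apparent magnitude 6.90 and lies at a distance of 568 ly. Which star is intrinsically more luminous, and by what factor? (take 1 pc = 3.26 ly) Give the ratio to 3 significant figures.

Star Q is more luminous, by a factor of 95900.

Star P: p = 557 mas = 0.557″ → d = 1/p = 1.795 pc
Star P: M = m − 5 log₁₀ d + 5 = 9.42 − 5·0.2541 + 5 = 13.149
Star Q: d = 568 ly / 3.26 = 174.2 pc
Star Q: M = m − 5 log₁₀ d + 5 = 6.90 − 5·2.2411 + 5 = 0.694
ΔM = M_P − M_Q = 13.149 − (0.694) = 12.455; smaller M is more luminous → Star Q.
L ratio = 10^(0.4 |ΔM|) = 10^4.982 = 95930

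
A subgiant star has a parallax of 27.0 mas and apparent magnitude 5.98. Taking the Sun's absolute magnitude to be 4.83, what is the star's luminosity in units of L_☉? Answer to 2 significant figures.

L/L_☉ ≈ 4.8

d = 1/p = 1000/27.0 mas = 37.04 pc
M = m − 5 log₁₀ d + 5 = 5.98 − 5·1.5686 + 5 = 3.137
M − M_☉ = 3.137 − 4.83 = -1.693
L/L_☉ = 10^(−0.4 × -1.693) = 4.756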